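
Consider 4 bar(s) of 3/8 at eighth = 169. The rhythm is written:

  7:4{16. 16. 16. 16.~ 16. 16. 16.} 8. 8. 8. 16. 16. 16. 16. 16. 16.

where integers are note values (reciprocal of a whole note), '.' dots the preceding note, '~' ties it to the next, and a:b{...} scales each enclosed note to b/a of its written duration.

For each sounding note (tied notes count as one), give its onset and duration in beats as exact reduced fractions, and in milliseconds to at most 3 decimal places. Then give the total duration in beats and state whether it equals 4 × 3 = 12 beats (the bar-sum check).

1) 0.0ms=0b +152.156ms=3/7b
2) 152.156ms=3/7b +152.156ms=3/7b
3) 304.311ms=6/7b +152.156ms=3/7b
4) 456.467ms=9/7b +304.311ms=6/7b
5) 760.778ms=15/7b +152.156ms=3/7b
6) 912.933ms=18/7b +152.156ms=3/7b
7) 1065.089ms=3b +532.544ms=3/2b
8) 1597.633ms=9/2b +532.544ms=3/2b
9) 2130.178ms=6b +532.544ms=3/2b
10) 2662.722ms=15/2b +266.272ms=3/4b
11) 2928.994ms=33/4b +266.272ms=3/4b
12) 3195.266ms=9b +266.272ms=3/4b
13) 3461.538ms=39/4b +266.272ms=3/4b
14) 3727.811ms=21/2b +266.272ms=3/4b
15) 3994.083ms=45/4b +266.272ms=3/4b
Σ=12b of 12 (169bpm 3/8) — PASS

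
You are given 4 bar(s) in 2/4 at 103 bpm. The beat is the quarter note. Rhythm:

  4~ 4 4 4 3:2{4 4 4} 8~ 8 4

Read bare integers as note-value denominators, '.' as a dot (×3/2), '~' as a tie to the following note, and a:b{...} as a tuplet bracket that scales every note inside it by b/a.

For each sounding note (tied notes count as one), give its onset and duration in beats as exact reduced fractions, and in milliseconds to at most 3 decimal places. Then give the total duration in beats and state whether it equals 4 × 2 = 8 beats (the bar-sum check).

1) 0.0ms=0b +1165.049ms=2b
2) 1165.049ms=2b +582.524ms=1b
3) 1747.573ms=3b +582.524ms=1b
4) 2330.097ms=4b +388.35ms=2/3b
5) 2718.447ms=14/3b +388.35ms=2/3b
6) 3106.796ms=16/3b +388.35ms=2/3b
7) 3495.146ms=6b +582.524ms=1b
8) 4077.67ms=7b +582.524ms=1b
Σ=8b of 8 (103bpm 2/4) — PASS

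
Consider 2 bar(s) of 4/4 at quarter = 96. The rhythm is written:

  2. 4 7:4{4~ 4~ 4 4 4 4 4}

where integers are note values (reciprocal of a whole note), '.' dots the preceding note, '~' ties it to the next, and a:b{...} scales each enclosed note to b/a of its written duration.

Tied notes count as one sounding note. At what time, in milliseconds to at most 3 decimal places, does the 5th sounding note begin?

1. 0.0ms @ 0 + 1875.0ms (3)
2. 1875.0ms @ 3 + 625.0ms (1)
3. 2500.0ms @ 4 + 1071.429ms (12/7)
4. 3571.429ms @ 40/7 + 357.143ms (4/7)
5. 3928.571ms @ 44/7 + 357.143ms (4/7)
6. 4285.714ms @ 48/7 + 357.143ms (4/7)
7. 4642.857ms @ 52/7 + 357.143ms (4/7)

note 5 onset = 44/7b = 3928.571ms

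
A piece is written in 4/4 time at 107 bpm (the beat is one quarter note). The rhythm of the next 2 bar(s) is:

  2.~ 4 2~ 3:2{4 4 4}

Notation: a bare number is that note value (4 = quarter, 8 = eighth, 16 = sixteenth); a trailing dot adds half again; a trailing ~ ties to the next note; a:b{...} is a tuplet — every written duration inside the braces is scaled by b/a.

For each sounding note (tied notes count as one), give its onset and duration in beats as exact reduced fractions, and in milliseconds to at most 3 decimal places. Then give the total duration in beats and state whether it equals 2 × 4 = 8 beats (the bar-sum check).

1) 0.0ms=0b +2242.991ms=4b
2) 2242.991ms=4b +1495.327ms=8/3b
3) 3738.318ms=20/3b +373.832ms=2/3b
4) 4112.15ms=22/3b +373.832ms=2/3b
Σ=8b of 8 (107bpm 4/4) — PASS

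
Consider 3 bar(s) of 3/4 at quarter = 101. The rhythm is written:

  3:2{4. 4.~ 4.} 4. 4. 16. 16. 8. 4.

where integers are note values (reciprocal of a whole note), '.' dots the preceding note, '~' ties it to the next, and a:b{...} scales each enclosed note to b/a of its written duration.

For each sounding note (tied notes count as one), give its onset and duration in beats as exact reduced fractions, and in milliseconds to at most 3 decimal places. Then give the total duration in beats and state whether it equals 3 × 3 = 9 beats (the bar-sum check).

1) 0.0ms=0b +594.059ms=1b
2) 594.059ms=1b +1188.119ms=2b
3) 1782.178ms=3b +891.089ms=3/2b
4) 2673.267ms=9/2b +891.089ms=3/2b
5) 3564.356ms=6b +222.772ms=3/8b
6) 3787.129ms=51/8b +222.772ms=3/8b
7) 4009.901ms=27/4b +445.545ms=3/4b
8) 4455.446ms=15/2b +891.089ms=3/2b
Σ=9b of 9 (101bpm 3/4) — PASS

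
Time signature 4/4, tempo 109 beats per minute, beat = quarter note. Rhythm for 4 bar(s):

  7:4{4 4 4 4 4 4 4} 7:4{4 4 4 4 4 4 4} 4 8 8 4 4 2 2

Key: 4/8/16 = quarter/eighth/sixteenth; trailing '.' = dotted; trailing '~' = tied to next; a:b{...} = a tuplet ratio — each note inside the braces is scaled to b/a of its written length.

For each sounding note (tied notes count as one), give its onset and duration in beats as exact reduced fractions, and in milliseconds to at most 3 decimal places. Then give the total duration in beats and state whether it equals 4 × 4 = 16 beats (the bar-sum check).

1) 0.0ms=0b +314.548ms=4/7b
2) 314.548ms=4/7b +314.548ms=4/7b
3) 629.096ms=8/7b +314.548ms=4/7b
4) 943.644ms=12/7b +314.548ms=4/7b
5) 1258.191ms=16/7b +314.548ms=4/7b
6) 1572.739ms=20/7b +314.548ms=4/7b
7) 1887.287ms=24/7b +314.548ms=4/7b
8) 2201.835ms=4b +314.548ms=4/7b
9) 2516.383ms=32/7b +314.548ms=4/7b
10) 2830.931ms=36/7b +314.548ms=4/7b
11) 3145.478ms=40/7b +314.548ms=4/7b
12) 3460.026ms=44/7b +314.548ms=4/7b
13) 3774.574ms=48/7b +314.548ms=4/7b
14) 4089.122ms=52/7b +314.548ms=4/7b
15) 4403.67ms=8b +550.459ms=1b
16) 4954.128ms=9b +275.229ms=1/2b
17) 5229.358ms=19/2b +275.229ms=1/2b
18) 5504.587ms=10b +550.459ms=1b
19) 6055.046ms=11b +550.459ms=1b
20) 6605.505ms=12b +1100.917ms=2b
21) 7706.422ms=14b +1100.917ms=2b
Σ=16b of 16 (109bpm 4/4) — PASS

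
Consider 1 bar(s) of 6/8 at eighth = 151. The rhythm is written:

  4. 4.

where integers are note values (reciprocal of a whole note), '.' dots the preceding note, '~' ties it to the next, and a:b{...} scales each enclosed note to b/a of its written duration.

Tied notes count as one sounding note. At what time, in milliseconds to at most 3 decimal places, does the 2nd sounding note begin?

note 2 onset = 3b = 1192.053ms

1. 0.0ms @ 0 + 1192.053ms (3)
2. 1192.053ms @ 3 + 1192.053ms (3)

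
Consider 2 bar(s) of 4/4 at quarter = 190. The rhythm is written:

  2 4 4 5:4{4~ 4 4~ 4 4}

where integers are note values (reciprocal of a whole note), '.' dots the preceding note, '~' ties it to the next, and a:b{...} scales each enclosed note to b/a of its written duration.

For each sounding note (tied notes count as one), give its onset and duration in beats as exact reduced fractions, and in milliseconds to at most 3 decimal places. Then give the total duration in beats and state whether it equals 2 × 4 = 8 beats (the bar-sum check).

1) 0.0ms=0b +631.579ms=2b
2) 631.579ms=2b +315.789ms=1b
3) 947.368ms=3b +315.789ms=1b
4) 1263.158ms=4b +505.263ms=8/5b
5) 1768.421ms=28/5b +505.263ms=8/5b
6) 2273.684ms=36/5b +252.632ms=4/5b
Σ=8b of 8 (190bpm 4/4) — PASS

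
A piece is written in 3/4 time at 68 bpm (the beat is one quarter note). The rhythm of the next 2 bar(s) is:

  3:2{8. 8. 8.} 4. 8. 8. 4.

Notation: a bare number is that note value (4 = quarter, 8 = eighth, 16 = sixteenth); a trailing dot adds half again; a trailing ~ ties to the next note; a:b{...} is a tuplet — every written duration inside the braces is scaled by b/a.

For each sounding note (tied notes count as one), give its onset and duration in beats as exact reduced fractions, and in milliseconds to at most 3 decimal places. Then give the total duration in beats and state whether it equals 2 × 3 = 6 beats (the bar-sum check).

1) 0.0ms=0b +441.176ms=1/2b
2) 441.176ms=1/2b +441.176ms=1/2b
3) 882.353ms=1b +441.176ms=1/2b
4) 1323.529ms=3/2b +1323.529ms=3/2b
5) 2647.059ms=3b +661.765ms=3/4b
6) 3308.824ms=15/4b +661.765ms=3/4b
7) 3970.588ms=9/2b +1323.529ms=3/2b
Σ=6b of 6 (68bpm 3/4) — PASS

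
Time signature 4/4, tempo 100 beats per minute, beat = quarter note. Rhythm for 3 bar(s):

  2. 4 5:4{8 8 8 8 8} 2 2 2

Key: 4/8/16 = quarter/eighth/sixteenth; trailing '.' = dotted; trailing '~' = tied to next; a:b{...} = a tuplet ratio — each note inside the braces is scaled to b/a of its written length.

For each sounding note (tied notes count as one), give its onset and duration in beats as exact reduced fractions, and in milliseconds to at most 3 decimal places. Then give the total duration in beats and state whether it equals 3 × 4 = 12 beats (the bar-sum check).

1) 0.0ms=0b +1800.0ms=3b
2) 1800.0ms=3b +600.0ms=1b
3) 2400.0ms=4b +240.0ms=2/5b
4) 2640.0ms=22/5b +240.0ms=2/5b
5) 2880.0ms=24/5b +240.0ms=2/5b
6) 3120.0ms=26/5b +240.0ms=2/5b
7) 3360.0ms=28/5b +240.0ms=2/5b
8) 3600.0ms=6b +1200.0ms=2b
9) 4800.0ms=8b +1200.0ms=2b
10) 6000.0ms=10b +1200.0ms=2b
Σ=12b of 12 (100bpm 4/4) — PASS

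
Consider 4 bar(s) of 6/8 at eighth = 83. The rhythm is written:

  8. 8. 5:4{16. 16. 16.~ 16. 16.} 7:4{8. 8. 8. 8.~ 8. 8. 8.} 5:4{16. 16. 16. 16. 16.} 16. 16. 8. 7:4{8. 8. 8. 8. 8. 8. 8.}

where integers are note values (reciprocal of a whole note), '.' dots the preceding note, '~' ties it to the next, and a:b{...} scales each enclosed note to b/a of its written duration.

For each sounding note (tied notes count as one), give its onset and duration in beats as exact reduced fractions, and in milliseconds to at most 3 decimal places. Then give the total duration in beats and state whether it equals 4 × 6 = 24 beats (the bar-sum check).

1) 0.0ms=0b +1084.337ms=3/2b
2) 1084.337ms=3/2b +1084.337ms=3/2b
3) 2168.675ms=3b +433.735ms=3/5b
4) 2602.41ms=18/5b +433.735ms=3/5b
5) 3036.145ms=21/5b +867.47ms=6/5b
6) 3903.614ms=27/5b +433.735ms=3/5b
7) 4337.349ms=6b +619.621ms=6/7b
8) 4956.971ms=48/7b +619.621ms=6/7b
9) 5576.592ms=54/7b +619.621ms=6/7b
10) 6196.213ms=60/7b +1239.243ms=12/7b
11) 7435.456ms=72/7b +619.621ms=6/7b
12) 8055.077ms=78/7b +619.621ms=6/7b
13) 8674.699ms=12b +433.735ms=3/5b
14) 9108.434ms=63/5b +433.735ms=3/5b
15) 9542.169ms=66/5b +433.735ms=3/5b
16) 9975.904ms=69/5b +433.735ms=3/5b
17) 10409.639ms=72/5b +433.735ms=3/5b
18) 10843.373ms=15b +542.169ms=3/4b
19) 11385.542ms=63/4b +542.169ms=3/4b
20) 11927.711ms=33/2b +1084.337ms=3/2b
21) 13012.048ms=18b +619.621ms=6/7b
22) 13631.67ms=132/7b +619.621ms=6/7b
23) 14251.291ms=138/7b +619.621ms=6/7b
24) 14870.912ms=144/7b +619.621ms=6/7b
25) 15490.534ms=150/7b +619.621ms=6/7b
26) 16110.155ms=156/7b +619.621ms=6/7b
27) 16729.776ms=162/7b +619.621ms=6/7b
Σ=24b of 24 (83bpm 6/8) — PASS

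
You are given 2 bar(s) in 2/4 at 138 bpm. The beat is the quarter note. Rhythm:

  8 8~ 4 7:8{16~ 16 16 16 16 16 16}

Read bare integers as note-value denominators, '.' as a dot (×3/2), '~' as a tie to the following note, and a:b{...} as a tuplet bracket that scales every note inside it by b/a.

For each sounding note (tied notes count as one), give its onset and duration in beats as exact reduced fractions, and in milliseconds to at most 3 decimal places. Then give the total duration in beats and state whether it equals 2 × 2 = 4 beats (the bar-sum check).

1) 0.0ms=0b +217.391ms=1/2b
2) 217.391ms=1/2b +652.174ms=3/2b
3) 869.565ms=2b +248.447ms=4/7b
4) 1118.012ms=18/7b +124.224ms=2/7b
5) 1242.236ms=20/7b +124.224ms=2/7b
6) 1366.46ms=22/7b +124.224ms=2/7b
7) 1490.683ms=24/7b +124.224ms=2/7b
8) 1614.907ms=26/7b +124.224ms=2/7b
Σ=4b of 4 (138bpm 2/4) — PASS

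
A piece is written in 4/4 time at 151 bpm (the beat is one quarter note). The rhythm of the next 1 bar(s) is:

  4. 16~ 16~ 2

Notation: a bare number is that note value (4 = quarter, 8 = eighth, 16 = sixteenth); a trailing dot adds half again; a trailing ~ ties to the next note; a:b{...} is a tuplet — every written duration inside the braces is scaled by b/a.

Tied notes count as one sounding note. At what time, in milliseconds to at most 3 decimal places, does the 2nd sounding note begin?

note 2 onset = 3/2b = 596.026ms

1. 0.0ms @ 0 + 596.026ms (3/2)
2. 596.026ms @ 3/2 + 993.377ms (5/2)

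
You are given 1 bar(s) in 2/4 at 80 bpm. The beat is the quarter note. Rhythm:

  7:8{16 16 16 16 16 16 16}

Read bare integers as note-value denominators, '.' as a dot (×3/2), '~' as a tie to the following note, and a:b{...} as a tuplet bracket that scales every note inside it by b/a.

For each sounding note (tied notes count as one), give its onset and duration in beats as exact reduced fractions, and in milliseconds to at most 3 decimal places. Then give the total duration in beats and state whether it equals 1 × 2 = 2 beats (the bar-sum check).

1) 0.0ms=0b +214.286ms=2/7b
2) 214.286ms=2/7b +214.286ms=2/7b
3) 428.571ms=4/7b +214.286ms=2/7b
4) 642.857ms=6/7b +214.286ms=2/7b
5) 857.143ms=8/7b +214.286ms=2/7b
6) 1071.429ms=10/7b +214.286ms=2/7b
7) 1285.714ms=12/7b +214.286ms=2/7b
Σ=2b of 2 (80bpm 2/4) — PASS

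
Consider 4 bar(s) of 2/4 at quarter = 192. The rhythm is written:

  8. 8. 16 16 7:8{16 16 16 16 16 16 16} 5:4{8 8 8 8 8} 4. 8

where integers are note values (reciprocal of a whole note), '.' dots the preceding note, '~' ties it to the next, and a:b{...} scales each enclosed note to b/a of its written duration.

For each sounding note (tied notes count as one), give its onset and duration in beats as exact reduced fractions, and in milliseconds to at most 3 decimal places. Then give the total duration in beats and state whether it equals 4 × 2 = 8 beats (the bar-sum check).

1) 0.0ms=0b +234.375ms=3/4b
2) 234.375ms=3/4b +234.375ms=3/4b
3) 468.75ms=3/2b +78.125ms=1/4b
4) 546.875ms=7/4b +78.125ms=1/4b
5) 625.0ms=2b +89.286ms=2/7b
6) 714.286ms=16/7b +89.286ms=2/7b
7) 803.571ms=18/7b +89.286ms=2/7b
8) 892.857ms=20/7b +89.286ms=2/7b
9) 982.143ms=22/7b +89.286ms=2/7b
10) 1071.429ms=24/7b +89.286ms=2/7b
11) 1160.714ms=26/7b +89.286ms=2/7b
12) 1250.0ms=4b +125.0ms=2/5b
13) 1375.0ms=22/5b +125.0ms=2/5b
14) 1500.0ms=24/5b +125.0ms=2/5b
15) 1625.0ms=26/5b +125.0ms=2/5b
16) 1750.0ms=28/5b +125.0ms=2/5b
17) 1875.0ms=6b +468.75ms=3/2b
18) 2343.75ms=15/2b +156.25ms=1/2b
Σ=8b of 8 (192bpm 2/4) — PASS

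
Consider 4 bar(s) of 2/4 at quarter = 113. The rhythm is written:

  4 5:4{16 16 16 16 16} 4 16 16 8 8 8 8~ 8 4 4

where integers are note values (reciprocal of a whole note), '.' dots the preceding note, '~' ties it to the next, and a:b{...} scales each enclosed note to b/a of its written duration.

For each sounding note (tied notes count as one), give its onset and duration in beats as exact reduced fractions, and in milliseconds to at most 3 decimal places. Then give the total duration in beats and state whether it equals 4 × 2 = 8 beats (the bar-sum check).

1) 0.0ms=0b +530.973ms=1b
2) 530.973ms=1b +106.195ms=1/5b
3) 637.168ms=6/5b +106.195ms=1/5b
4) 743.363ms=7/5b +106.195ms=1/5b
5) 849.558ms=8/5b +106.195ms=1/5b
6) 955.752ms=9/5b +106.195ms=1/5b
7) 1061.947ms=2b +530.973ms=1b
8) 1592.92ms=3b +132.743ms=1/4b
9) 1725.664ms=13/4b +132.743ms=1/4b
10) 1858.407ms=7/2b +265.487ms=1/2b
11) 2123.894ms=4b +265.487ms=1/2b
12) 2389.381ms=9/2b +265.487ms=1/2b
13) 2654.867ms=5b +530.973ms=1b
14) 3185.841ms=6b +530.973ms=1b
15) 3716.814ms=7b +530.973ms=1b
Σ=8b of 8 (113bpm 2/4) — PASS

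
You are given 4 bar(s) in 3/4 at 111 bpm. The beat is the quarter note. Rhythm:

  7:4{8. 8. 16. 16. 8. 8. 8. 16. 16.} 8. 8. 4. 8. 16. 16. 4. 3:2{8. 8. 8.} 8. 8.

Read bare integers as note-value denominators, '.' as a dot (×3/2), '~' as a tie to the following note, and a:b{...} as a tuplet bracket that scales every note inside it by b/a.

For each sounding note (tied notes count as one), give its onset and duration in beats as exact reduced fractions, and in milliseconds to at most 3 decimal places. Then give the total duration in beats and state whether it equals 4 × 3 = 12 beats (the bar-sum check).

1) 0.0ms=0b +231.66ms=3/7b
2) 231.66ms=3/7b +231.66ms=3/7b
3) 463.32ms=6/7b +115.83ms=3/14b
4) 579.151ms=15/14b +115.83ms=3/14b
5) 694.981ms=9/7b +231.66ms=3/7b
6) 926.641ms=12/7b +231.66ms=3/7b
7) 1158.301ms=15/7b +231.66ms=3/7b
8) 1389.961ms=18/7b +115.83ms=3/14b
9) 1505.792ms=39/14b +115.83ms=3/14b
10) 1621.622ms=3b +405.405ms=3/4b
11) 2027.027ms=15/4b +405.405ms=3/4b
12) 2432.432ms=9/2b +810.811ms=3/2b
13) 3243.243ms=6b +405.405ms=3/4b
14) 3648.649ms=27/4b +202.703ms=3/8b
15) 3851.351ms=57/8b +202.703ms=3/8b
16) 4054.054ms=15/2b +810.811ms=3/2b
17) 4864.865ms=9b +270.27ms=1/2b
18) 5135.135ms=19/2b +270.27ms=1/2b
19) 5405.405ms=10b +270.27ms=1/2b
20) 5675.676ms=21/2b +405.405ms=3/4b
21) 6081.081ms=45/4b +405.405ms=3/4b
Σ=12b of 12 (111bpm 3/4) — PASS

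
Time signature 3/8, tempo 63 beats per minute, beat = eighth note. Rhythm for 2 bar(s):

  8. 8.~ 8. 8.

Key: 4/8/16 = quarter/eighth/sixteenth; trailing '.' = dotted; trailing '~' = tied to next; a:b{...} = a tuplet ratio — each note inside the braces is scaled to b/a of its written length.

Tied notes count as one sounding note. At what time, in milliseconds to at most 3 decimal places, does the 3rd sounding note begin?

note 3 onset = 9/2b = 4285.714ms

1. 0.0ms @ 0 + 1428.571ms (3/2)
2. 1428.571ms @ 3/2 + 2857.143ms (3)
3. 4285.714ms @ 9/2 + 1428.571ms (3/2)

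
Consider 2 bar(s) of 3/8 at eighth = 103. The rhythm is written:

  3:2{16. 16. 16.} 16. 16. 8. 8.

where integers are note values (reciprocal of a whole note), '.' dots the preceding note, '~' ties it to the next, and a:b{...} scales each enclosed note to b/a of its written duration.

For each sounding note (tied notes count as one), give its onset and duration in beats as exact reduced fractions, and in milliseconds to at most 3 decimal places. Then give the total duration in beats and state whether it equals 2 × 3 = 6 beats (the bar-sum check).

1) 0.0ms=0b +291.262ms=1/2b
2) 291.262ms=1/2b +291.262ms=1/2b
3) 582.524ms=1b +291.262ms=1/2b
4) 873.786ms=3/2b +436.893ms=3/4b
5) 1310.68ms=9/4b +436.893ms=3/4b
6) 1747.573ms=3b +873.786ms=3/2b
7) 2621.359ms=9/2b +873.786ms=3/2b
Σ=6b of 6 (103bpm 3/8) — PASS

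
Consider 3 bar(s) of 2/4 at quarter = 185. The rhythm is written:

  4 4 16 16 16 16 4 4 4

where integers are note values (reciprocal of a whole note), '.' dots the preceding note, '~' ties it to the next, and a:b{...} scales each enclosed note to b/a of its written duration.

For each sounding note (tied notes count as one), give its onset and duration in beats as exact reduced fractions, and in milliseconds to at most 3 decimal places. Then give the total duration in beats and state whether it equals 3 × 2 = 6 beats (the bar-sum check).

1) 0.0ms=0b +324.324ms=1b
2) 324.324ms=1b +324.324ms=1b
3) 648.649ms=2b +81.081ms=1/4b
4) 729.73ms=9/4b +81.081ms=1/4b
5) 810.811ms=5/2b +81.081ms=1/4b
6) 891.892ms=11/4b +81.081ms=1/4b
7) 972.973ms=3b +324.324ms=1b
8) 1297.297ms=4b +324.324ms=1b
9) 1621.622ms=5b +324.324ms=1b
Σ=6b of 6 (185bpm 2/4) — PASS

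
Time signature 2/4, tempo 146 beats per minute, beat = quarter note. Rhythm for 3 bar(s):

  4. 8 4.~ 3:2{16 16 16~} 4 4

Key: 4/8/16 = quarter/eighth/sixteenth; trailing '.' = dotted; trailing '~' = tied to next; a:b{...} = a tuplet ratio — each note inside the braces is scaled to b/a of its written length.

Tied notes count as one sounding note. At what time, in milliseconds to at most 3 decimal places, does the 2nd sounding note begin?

1. 0.0ms @ 0 + 616.438ms (3/2)
2. 616.438ms @ 3/2 + 205.479ms (1/2)
3. 821.918ms @ 2 + 684.932ms (5/3)
4. 1506.849ms @ 11/3 + 68.493ms (1/6)
5. 1575.342ms @ 23/6 + 479.452ms (7/6)
6. 2054.795ms @ 5 + 410.959ms (1)

note 2 onset = 3/2b = 616.438ms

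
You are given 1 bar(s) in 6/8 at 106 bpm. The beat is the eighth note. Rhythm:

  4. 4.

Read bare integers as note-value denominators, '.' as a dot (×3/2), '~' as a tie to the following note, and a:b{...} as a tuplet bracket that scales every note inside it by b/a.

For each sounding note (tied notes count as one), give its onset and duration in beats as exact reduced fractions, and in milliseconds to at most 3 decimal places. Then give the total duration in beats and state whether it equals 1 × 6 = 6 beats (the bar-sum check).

1) 0.0ms=0b +1698.113ms=3b
2) 1698.113ms=3b +1698.113ms=3b
Σ=6b of 6 (106bpm 6/8) — PASS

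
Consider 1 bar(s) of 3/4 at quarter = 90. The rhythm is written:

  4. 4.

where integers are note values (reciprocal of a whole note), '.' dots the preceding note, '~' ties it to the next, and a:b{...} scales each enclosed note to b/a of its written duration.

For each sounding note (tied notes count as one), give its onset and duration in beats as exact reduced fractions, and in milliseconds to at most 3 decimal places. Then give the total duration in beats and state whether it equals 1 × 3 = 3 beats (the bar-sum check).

1) 0.0ms=0b +1000.0ms=3/2b
2) 1000.0ms=3/2b +1000.0ms=3/2b
Σ=3b of 3 (90bpm 3/4) — PASS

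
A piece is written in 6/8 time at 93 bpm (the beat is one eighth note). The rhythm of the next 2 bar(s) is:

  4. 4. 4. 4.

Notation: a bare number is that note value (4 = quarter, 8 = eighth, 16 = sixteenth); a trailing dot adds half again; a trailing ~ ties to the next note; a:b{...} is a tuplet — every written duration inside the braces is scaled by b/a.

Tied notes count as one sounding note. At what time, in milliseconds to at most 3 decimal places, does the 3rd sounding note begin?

1. 0.0ms @ 0 + 1935.484ms (3)
2. 1935.484ms @ 3 + 1935.484ms (3)
3. 3870.968ms @ 6 + 1935.484ms (3)
4. 5806.452ms @ 9 + 1935.484ms (3)

note 3 onset = 6b = 3870.968ms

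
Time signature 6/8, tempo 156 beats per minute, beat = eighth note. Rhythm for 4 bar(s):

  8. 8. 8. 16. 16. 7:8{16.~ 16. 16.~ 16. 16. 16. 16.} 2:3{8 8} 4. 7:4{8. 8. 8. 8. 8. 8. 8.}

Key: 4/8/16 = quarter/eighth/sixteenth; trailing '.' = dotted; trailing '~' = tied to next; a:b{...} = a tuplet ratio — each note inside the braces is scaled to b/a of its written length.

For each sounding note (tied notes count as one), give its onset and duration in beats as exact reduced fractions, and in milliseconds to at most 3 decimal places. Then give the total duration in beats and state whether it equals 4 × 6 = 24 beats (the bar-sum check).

1) 0.0ms=0b +576.923ms=3/2b
2) 576.923ms=3/2b +576.923ms=3/2b
3) 1153.846ms=3b +576.923ms=3/2b
4) 1730.769ms=9/2b +288.462ms=3/4b
5) 2019.231ms=21/4b +288.462ms=3/4b
6) 2307.692ms=6b +659.341ms=12/7b
7) 2967.033ms=54/7b +659.341ms=12/7b
8) 3626.374ms=66/7b +329.67ms=6/7b
9) 3956.044ms=72/7b +329.67ms=6/7b
10) 4285.714ms=78/7b +329.67ms=6/7b
11) 4615.385ms=12b +576.923ms=3/2b
12) 5192.308ms=27/2b +576.923ms=3/2b
13) 5769.231ms=15b +1153.846ms=3b
14) 6923.077ms=18b +329.67ms=6/7b
15) 7252.747ms=132/7b +329.67ms=6/7b
16) 7582.418ms=138/7b +329.67ms=6/7b
17) 7912.088ms=144/7b +329.67ms=6/7b
18) 8241.758ms=150/7b +329.67ms=6/7b
19) 8571.429ms=156/7b +329.67ms=6/7b
20) 8901.099ms=162/7b +329.67ms=6/7b
Σ=24b of 24 (156bpm 6/8) — PASS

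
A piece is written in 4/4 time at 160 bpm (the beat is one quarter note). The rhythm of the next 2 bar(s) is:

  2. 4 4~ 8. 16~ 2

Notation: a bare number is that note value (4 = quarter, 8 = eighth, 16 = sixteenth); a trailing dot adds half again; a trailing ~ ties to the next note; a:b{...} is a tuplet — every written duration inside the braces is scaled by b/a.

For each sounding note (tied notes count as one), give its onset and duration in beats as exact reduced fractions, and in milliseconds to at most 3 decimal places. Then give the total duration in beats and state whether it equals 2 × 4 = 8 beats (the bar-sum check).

1) 0.0ms=0b +1125.0ms=3b
2) 1125.0ms=3b +375.0ms=1b
3) 1500.0ms=4b +656.25ms=7/4b
4) 2156.25ms=23/4b +843.75ms=9/4b
Σ=8b of 8 (160bpm 4/4) — PASS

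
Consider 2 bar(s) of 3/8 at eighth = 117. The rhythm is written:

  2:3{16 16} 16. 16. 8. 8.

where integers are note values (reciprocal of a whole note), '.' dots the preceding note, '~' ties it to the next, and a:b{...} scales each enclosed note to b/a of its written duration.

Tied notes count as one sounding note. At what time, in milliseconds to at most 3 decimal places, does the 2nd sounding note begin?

note 2 onset = 3/4b = 384.615ms

1. 0.0ms @ 0 + 384.615ms (3/4)
2. 384.615ms @ 3/4 + 384.615ms (3/4)
3. 769.231ms @ 3/2 + 384.615ms (3/4)
4. 1153.846ms @ 9/4 + 384.615ms (3/4)
5. 1538.462ms @ 3 + 769.231ms (3/2)
6. 2307.692ms @ 9/2 + 769.231ms (3/2)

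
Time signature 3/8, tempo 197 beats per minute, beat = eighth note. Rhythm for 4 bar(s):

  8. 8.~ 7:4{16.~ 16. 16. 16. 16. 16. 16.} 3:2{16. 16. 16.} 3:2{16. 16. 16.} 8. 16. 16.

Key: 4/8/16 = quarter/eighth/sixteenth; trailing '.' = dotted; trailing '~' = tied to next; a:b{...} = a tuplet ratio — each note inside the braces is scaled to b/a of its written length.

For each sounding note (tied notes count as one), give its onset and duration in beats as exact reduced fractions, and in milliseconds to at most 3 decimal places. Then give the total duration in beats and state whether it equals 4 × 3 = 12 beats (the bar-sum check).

1) 0.0ms=0b +456.853ms=3/2b
2) 456.853ms=3/2b +717.912ms=33/14b
3) 1174.764ms=27/7b +130.529ms=3/7b
4) 1305.294ms=30/7b +130.529ms=3/7b
5) 1435.823ms=33/7b +130.529ms=3/7b
6) 1566.352ms=36/7b +130.529ms=3/7b
7) 1696.882ms=39/7b +130.529ms=3/7b
8) 1827.411ms=6b +152.284ms=1/2b
9) 1979.695ms=13/2b +152.284ms=1/2b
10) 2131.98ms=7b +152.284ms=1/2b
11) 2284.264ms=15/2b +152.284ms=1/2b
12) 2436.548ms=8b +152.284ms=1/2b
13) 2588.832ms=17/2b +152.284ms=1/2b
14) 2741.117ms=9b +456.853ms=3/2b
15) 3197.97ms=21/2b +228.426ms=3/4b
16) 3426.396ms=45/4b +228.426ms=3/4b
Σ=12b of 12 (197bpm 3/8) — PASS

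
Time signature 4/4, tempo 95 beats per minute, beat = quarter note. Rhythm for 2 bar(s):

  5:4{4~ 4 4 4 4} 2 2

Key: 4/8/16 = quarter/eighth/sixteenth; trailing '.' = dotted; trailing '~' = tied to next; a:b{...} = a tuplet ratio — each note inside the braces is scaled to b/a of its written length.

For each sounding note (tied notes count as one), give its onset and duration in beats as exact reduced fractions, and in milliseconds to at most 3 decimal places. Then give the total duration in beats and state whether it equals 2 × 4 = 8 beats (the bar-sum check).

1) 0.0ms=0b +1010.526ms=8/5b
2) 1010.526ms=8/5b +505.263ms=4/5b
3) 1515.789ms=12/5b +505.263ms=4/5b
4) 2021.053ms=16/5b +505.263ms=4/5b
5) 2526.316ms=4b +1263.158ms=2b
6) 3789.474ms=6b +1263.158ms=2b
Σ=8b of 8 (95bpm 4/4) — PASS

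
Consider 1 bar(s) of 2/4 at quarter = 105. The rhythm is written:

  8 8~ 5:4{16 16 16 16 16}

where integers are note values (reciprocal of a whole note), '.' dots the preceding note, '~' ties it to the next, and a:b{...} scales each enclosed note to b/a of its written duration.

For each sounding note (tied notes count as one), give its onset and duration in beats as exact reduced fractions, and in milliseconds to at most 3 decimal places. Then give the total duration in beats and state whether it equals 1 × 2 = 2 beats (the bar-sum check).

1) 0.0ms=0b +285.714ms=1/2b
2) 285.714ms=1/2b +400.0ms=7/10b
3) 685.714ms=6/5b +114.286ms=1/5b
4) 800.0ms=7/5b +114.286ms=1/5b
5) 914.286ms=8/5b +114.286ms=1/5b
6) 1028.571ms=9/5b +114.286ms=1/5b
Σ=2b of 2 (105bpm 2/4) — PASS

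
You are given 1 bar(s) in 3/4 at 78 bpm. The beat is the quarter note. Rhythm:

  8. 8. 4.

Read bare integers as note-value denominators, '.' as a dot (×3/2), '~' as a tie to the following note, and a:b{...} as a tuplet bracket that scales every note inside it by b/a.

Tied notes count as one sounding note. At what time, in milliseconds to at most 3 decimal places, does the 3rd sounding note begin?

note 3 onset = 3/2b = 1153.846ms

1. 0.0ms @ 0 + 576.923ms (3/4)
2. 576.923ms @ 3/4 + 576.923ms (3/4)
3. 1153.846ms @ 3/2 + 1153.846ms (3/2)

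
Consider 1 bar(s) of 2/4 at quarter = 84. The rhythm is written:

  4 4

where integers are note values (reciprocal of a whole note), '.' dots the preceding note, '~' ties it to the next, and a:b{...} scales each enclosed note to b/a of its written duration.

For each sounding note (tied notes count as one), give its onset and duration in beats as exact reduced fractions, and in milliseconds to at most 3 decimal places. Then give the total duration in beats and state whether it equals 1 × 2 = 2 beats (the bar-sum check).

1) 0.0ms=0b +714.286ms=1b
2) 714.286ms=1b +714.286ms=1b
Σ=2b of 2 (84bpm 2/4) — PASS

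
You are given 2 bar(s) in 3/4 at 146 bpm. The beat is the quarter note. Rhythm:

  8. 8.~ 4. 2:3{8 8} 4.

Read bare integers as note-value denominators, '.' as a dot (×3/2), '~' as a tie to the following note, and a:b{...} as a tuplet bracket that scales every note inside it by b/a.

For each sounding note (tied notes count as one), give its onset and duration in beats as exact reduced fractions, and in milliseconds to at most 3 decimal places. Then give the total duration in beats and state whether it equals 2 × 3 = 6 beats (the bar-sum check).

1) 0.0ms=0b +308.219ms=3/4b
2) 308.219ms=3/4b +924.658ms=9/4b
3) 1232.877ms=3b +308.219ms=3/4b
4) 1541.096ms=15/4b +308.219ms=3/4b
5) 1849.315ms=9/2b +616.438ms=3/2b
Σ=6b of 6 (146bpm 3/4) — PASS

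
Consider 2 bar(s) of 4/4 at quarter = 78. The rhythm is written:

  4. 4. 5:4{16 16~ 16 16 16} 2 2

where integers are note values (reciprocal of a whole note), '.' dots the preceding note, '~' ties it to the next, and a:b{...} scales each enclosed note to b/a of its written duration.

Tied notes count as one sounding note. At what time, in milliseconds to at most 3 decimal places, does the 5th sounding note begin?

note 5 onset = 18/5b = 2769.231ms

1. 0.0ms @ 0 + 1153.846ms (3/2)
2. 1153.846ms @ 3/2 + 1153.846ms (3/2)
3. 2307.692ms @ 3 + 153.846ms (1/5)
4. 2461.538ms @ 16/5 + 307.692ms (2/5)
5. 2769.231ms @ 18/5 + 153.846ms (1/5)
6. 2923.077ms @ 19/5 + 153.846ms (1/5)
7. 3076.923ms @ 4 + 1538.462ms (2)
8. 4615.385ms @ 6 + 1538.462ms (2)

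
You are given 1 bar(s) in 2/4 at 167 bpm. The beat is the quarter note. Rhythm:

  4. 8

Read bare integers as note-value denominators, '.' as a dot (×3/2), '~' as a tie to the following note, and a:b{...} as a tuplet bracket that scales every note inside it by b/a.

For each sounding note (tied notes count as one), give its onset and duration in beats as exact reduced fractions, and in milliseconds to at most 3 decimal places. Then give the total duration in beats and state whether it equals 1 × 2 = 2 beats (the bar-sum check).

1) 0.0ms=0b +538.922ms=3/2b
2) 538.922ms=3/2b +179.641ms=1/2b
Σ=2b of 2 (167bpm 2/4) — PASS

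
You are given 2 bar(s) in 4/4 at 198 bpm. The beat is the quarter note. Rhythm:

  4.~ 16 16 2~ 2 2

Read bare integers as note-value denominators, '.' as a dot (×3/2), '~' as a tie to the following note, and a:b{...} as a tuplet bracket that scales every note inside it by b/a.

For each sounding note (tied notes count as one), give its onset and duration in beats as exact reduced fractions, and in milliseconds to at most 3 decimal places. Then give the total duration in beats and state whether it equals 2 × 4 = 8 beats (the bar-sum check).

1) 0.0ms=0b +530.303ms=7/4b
2) 530.303ms=7/4b +75.758ms=1/4b
3) 606.061ms=2b +1212.121ms=4b
4) 1818.182ms=6b +606.061ms=2b
Σ=8b of 8 (198bpm 4/4) — PASS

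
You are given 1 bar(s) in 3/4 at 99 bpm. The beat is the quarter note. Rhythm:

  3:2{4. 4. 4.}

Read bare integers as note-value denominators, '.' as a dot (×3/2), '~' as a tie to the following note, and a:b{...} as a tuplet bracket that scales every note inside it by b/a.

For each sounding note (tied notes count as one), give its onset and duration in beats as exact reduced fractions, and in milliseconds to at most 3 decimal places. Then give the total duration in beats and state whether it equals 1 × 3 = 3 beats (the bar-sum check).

1) 0.0ms=0b +606.061ms=1b
2) 606.061ms=1b +606.061ms=1b
3) 1212.121ms=2b +606.061ms=1b
Σ=3b of 3 (99bpm 3/4) — PASS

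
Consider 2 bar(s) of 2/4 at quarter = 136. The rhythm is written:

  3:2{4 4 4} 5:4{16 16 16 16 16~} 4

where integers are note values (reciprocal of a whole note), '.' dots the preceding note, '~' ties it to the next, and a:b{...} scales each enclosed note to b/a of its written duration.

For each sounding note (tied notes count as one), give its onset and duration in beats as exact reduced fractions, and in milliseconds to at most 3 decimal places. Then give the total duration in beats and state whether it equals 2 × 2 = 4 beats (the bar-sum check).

1) 0.0ms=0b +294.118ms=2/3b
2) 294.118ms=2/3b +294.118ms=2/3b
3) 588.235ms=4/3b +294.118ms=2/3b
4) 882.353ms=2b +88.235ms=1/5b
5) 970.588ms=11/5b +88.235ms=1/5b
6) 1058.824ms=12/5b +88.235ms=1/5b
7) 1147.059ms=13/5b +88.235ms=1/5b
8) 1235.294ms=14/5b +529.412ms=6/5b
Σ=4b of 4 (136bpm 2/4) — PASS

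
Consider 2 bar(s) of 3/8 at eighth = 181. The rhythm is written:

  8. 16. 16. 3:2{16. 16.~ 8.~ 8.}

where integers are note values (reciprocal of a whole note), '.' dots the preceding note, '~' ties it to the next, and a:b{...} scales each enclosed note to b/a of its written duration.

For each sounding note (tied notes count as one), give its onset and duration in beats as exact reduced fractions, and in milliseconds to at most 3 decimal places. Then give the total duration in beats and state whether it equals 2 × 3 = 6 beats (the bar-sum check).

1) 0.0ms=0b +497.238ms=3/2b
2) 497.238ms=3/2b +248.619ms=3/4b
3) 745.856ms=9/4b +248.619ms=3/4b
4) 994.475ms=3b +165.746ms=1/2b
5) 1160.221ms=7/2b +828.729ms=5/2b
Σ=6b of 6 (181bpm 3/8) — PASS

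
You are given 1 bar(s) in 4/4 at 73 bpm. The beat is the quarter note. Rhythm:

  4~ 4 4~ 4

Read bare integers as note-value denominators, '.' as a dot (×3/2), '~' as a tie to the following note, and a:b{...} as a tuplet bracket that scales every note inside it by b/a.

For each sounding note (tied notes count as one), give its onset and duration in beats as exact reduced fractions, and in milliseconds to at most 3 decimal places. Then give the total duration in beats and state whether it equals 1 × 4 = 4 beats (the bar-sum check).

1) 0.0ms=0b +1643.836ms=2b
2) 1643.836ms=2b +1643.836ms=2b
Σ=4b of 4 (73bpm 4/4) — PASS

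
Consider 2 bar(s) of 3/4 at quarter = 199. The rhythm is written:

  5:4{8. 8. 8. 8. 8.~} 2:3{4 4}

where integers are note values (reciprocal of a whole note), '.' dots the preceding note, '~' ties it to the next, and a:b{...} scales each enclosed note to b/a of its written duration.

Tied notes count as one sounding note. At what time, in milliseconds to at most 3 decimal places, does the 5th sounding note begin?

note 5 onset = 12/5b = 723.618ms

1. 0.0ms @ 0 + 180.905ms (3/5)
2. 180.905ms @ 3/5 + 180.905ms (3/5)
3. 361.809ms @ 6/5 + 180.905ms (3/5)
4. 542.714ms @ 9/5 + 180.905ms (3/5)
5. 723.618ms @ 12/5 + 633.166ms (21/10)
6. 1356.784ms @ 9/2 + 452.261ms (3/2)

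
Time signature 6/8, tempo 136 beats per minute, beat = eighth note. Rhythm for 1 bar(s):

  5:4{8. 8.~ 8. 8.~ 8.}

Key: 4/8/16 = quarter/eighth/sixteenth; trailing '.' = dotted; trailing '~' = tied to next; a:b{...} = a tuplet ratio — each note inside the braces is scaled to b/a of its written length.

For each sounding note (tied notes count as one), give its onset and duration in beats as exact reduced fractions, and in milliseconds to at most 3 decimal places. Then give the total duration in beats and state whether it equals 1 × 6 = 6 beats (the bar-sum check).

1) 0.0ms=0b +529.412ms=6/5b
2) 529.412ms=6/5b +1058.824ms=12/5b
3) 1588.235ms=18/5b +1058.824ms=12/5b
Σ=6b of 6 (136bpm 6/8) — PASS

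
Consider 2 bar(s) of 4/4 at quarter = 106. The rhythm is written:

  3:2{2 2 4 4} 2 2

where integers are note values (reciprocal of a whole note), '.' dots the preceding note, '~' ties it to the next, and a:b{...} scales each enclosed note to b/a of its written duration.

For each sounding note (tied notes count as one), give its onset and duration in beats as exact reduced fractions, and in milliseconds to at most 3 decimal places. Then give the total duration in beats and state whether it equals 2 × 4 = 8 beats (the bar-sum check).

1) 0.0ms=0b +754.717ms=4/3b
2) 754.717ms=4/3b +754.717ms=4/3b
3) 1509.434ms=8/3b +377.358ms=2/3b
4) 1886.792ms=10/3b +377.358ms=2/3b
5) 2264.151ms=4b +1132.075ms=2b
6) 3396.226ms=6b +1132.075ms=2b
Σ=8b of 8 (106bpm 4/4) — PASS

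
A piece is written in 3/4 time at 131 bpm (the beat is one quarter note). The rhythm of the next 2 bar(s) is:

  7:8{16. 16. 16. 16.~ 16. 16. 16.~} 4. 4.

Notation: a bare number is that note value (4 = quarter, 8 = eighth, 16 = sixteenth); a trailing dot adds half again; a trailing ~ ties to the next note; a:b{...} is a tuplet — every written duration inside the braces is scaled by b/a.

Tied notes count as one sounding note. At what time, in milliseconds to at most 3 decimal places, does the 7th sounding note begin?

note 7 onset = 9/2b = 2061.069ms

1. 0.0ms @ 0 + 196.292ms (3/7)
2. 196.292ms @ 3/7 + 196.292ms (3/7)
3. 392.585ms @ 6/7 + 196.292ms (3/7)
4. 588.877ms @ 9/7 + 392.585ms (6/7)
5. 981.461ms @ 15/7 + 196.292ms (3/7)
6. 1177.754ms @ 18/7 + 883.315ms (27/14)
7. 2061.069ms @ 9/2 + 687.023ms (3/2)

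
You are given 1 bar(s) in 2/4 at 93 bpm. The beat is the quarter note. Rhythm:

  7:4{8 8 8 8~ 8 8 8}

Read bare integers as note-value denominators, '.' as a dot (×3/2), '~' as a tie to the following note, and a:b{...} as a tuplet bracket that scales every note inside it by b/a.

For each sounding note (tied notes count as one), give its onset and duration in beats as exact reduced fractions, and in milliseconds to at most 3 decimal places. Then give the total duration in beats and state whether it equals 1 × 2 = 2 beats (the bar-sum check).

1) 0.0ms=0b +184.332ms=2/7b
2) 184.332ms=2/7b +184.332ms=2/7b
3) 368.664ms=4/7b +184.332ms=2/7b
4) 552.995ms=6/7b +368.664ms=4/7b
5) 921.659ms=10/7b +184.332ms=2/7b
6) 1105.991ms=12/7b +184.332ms=2/7b
Σ=2b of 2 (93bpm 2/4) — PASS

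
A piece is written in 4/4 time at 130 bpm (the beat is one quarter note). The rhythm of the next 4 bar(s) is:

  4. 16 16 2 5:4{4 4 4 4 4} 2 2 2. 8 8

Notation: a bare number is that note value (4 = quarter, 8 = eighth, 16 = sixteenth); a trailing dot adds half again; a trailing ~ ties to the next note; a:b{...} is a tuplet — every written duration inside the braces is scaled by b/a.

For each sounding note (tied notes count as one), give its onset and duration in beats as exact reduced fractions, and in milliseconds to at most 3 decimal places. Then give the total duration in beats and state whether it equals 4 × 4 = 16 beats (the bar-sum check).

1) 0.0ms=0b +692.308ms=3/2b
2) 692.308ms=3/2b +115.385ms=1/4b
3) 807.692ms=7/4b +115.385ms=1/4b
4) 923.077ms=2b +923.077ms=2b
5) 1846.154ms=4b +369.231ms=4/5b
6) 2215.385ms=24/5b +369.231ms=4/5b
7) 2584.615ms=28/5b +369.231ms=4/5b
8) 2953.846ms=32/5b +369.231ms=4/5b
9) 3323.077ms=36/5b +369.231ms=4/5b
10) 3692.308ms=8b +923.077ms=2b
11) 4615.385ms=10b +923.077ms=2b
12) 5538.462ms=12b +1384.615ms=3b
13) 6923.077ms=15b +230.769ms=1/2b
14) 7153.846ms=31/2b +230.769ms=1/2b
Σ=16b of 16 (130bpm 4/4) — PASS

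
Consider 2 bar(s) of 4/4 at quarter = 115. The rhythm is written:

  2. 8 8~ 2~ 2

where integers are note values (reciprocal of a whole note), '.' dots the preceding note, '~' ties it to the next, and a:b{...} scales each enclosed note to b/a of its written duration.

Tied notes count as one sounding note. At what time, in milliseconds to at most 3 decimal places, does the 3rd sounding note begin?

note 3 onset = 7/2b = 1826.087ms

1. 0.0ms @ 0 + 1565.217ms (3)
2. 1565.217ms @ 3 + 260.87ms (1/2)
3. 1826.087ms @ 7/2 + 2347.826ms (9/2)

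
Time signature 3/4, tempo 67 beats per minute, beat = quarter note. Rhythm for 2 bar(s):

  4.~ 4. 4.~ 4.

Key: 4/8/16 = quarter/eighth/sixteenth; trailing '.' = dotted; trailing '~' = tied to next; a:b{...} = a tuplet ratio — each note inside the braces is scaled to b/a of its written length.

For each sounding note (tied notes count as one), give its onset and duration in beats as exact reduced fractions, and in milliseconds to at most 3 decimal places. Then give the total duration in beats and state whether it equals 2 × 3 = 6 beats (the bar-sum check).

1) 0.0ms=0b +2686.567ms=3b
2) 2686.567ms=3b +2686.567ms=3b
Σ=6b of 6 (67bpm 3/4) — PASS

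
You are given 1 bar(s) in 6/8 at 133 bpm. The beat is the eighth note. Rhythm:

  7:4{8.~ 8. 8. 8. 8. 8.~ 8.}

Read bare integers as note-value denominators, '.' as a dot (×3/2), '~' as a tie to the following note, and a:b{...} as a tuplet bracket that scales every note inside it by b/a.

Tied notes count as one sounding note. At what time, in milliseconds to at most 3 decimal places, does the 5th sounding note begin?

1. 0.0ms @ 0 + 773.362ms (12/7)
2. 773.362ms @ 12/7 + 386.681ms (6/7)
3. 1160.043ms @ 18/7 + 386.681ms (6/7)
4. 1546.724ms @ 24/7 + 386.681ms (6/7)
5. 1933.405ms @ 30/7 + 773.362ms (12/7)

note 5 onset = 30/7b = 1933.405ms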